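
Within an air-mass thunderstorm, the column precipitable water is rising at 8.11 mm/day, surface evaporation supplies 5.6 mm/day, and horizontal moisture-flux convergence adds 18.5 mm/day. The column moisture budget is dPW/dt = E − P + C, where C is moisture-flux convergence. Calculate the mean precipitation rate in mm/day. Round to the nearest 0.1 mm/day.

dPW/dt = +8.11 mm/day.
P = E + C − dPW/dt = 5.6 + (18.5) − (+8.11) = 16.0 mm/day.

P ≈ 16.0 mm/day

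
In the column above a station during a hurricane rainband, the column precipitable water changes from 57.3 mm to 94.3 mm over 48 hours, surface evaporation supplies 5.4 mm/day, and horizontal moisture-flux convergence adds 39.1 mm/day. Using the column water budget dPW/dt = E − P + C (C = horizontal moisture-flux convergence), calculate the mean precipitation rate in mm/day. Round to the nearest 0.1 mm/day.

dPW/dt = (94.3 − 57.3) mm / (48/24 day) = +18.500 mm/day.
P = E + C − dPW/dt = 5.4 + (39.1) − (+18.500) = 26.0 mm/day.

P ≈ 26.0 mm/day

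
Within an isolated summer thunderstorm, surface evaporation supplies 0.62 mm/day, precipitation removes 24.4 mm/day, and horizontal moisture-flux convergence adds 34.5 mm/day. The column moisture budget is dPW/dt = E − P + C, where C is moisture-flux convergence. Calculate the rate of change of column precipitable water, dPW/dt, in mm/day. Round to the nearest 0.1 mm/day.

dPW/dt ≈ 10.7 mm/day

dPW/dt = E − P + C = 0.62 − 24.4 + (34.5) = 10.7 mm/day.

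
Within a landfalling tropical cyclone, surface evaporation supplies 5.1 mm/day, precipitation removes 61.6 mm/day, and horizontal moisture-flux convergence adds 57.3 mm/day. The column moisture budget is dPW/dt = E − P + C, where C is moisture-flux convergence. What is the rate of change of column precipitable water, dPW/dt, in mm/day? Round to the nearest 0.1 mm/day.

dPW/dt ≈ 0.8 mm/day

dPW/dt = E − P + C = 5.1 − 61.6 + (57.3) = 0.8 mm/day.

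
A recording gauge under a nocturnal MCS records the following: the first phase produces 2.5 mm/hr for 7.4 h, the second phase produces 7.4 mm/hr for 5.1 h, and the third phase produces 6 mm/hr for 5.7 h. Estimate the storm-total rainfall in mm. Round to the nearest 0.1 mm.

total ≈ 90.4 mm

Total = Σ Rᵢ Δtᵢ = 2.5 × 7.4 + 7.4 × 5.1 + 6 × 5.7
      = 18.5 + 37.74 + 34.2 = 90.4 mm.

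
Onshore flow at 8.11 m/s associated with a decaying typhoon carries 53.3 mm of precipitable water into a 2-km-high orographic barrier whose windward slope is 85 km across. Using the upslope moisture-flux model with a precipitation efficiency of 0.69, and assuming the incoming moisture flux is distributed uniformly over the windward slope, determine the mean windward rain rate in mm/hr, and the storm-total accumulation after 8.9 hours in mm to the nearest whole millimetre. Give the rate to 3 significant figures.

R ≈ 12.6 mm/hr; total ≈ 112 mm

Incoming column moisture flux per unit ridge length: F = V × PW = 8.11 × 53.3 = 432.263 mm·m/s.
Spread over the 85 km slope with efficiency ε = 0.69: R = ε·F/W = 0.69 × 432.263 / 85000 m = 3.509e-03 mm/s.
R = 3.509e-03 × 3600 = 12.6 mm/hr.
Over 8.9 h: total = 12.6 × 8.9 = 112.14 ≈ 112 mm.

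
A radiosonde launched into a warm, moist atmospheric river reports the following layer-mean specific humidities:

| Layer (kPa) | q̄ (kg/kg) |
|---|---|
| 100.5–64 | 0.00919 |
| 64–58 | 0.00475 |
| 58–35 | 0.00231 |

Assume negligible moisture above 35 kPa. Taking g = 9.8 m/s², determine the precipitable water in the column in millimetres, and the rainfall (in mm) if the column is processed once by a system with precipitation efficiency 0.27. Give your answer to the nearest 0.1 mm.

PW ≈ 42.6 mm; rainfall ≈ 11.5 mm

Precipitable water is the column-integrated vapour mass per unit area: PW = (1/g) Σ q̄ Δp, with q in kg/kg and Δp in Pa (1 kg/m² of water = 1 mm).
Layer 100.5–64 kPa: Δp = 365 hPa = 36500 Pa, q̄ = 0.00919 kg/kg → 0.00919 × 36500 / 9.8 = 34.23 mm
Layer 64–58 kPa: Δp = 60 hPa = 6000 Pa, q̄ = 0.00475 kg/kg → 0.00475 × 6000 / 9.8 = 2.91 mm
Layer 58–35 kPa: Δp = 230 hPa = 23000 Pa, q̄ = 0.00231 kg/kg → 0.00231 × 23000 / 9.8 = 5.42 mm
PW = 34.23 + 2.91 + 5.42 = 42.56 ≈ 42.6 mm.
Rainfall = ε × PW = 0.27 × 42.6 = 11.5 mm.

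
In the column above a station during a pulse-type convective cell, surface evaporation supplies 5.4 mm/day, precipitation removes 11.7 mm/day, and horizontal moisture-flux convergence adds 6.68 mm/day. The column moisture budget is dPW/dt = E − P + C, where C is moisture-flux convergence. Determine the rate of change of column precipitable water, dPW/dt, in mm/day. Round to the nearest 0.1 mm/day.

dPW/dt ≈ 0.4 mm/day

dPW/dt = E − P + C = 5.4 − 11.7 + (6.68) = 0.4 mm/day.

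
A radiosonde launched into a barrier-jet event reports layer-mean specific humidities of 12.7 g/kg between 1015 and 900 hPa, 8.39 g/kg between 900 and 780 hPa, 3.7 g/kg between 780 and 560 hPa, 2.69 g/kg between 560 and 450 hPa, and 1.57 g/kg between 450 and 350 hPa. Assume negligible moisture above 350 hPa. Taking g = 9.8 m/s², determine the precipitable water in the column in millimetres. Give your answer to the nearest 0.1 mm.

Precipitable water is the column-integrated vapour mass per unit area: PW = (1/g) Σ q̄ Δp, with q in kg/kg and Δp in Pa (1 kg/m² of water = 1 mm).
Layer 1015–900 hPa: Δp = 115 hPa = 11500 Pa, q̄ = 0.0127 kg/kg → 0.0127 × 11500 / 9.8 = 14.90 mm
Layer 900–780 hPa: Δp = 120 hPa = 12000 Pa, q̄ = 0.00839 kg/kg → 0.00839 × 12000 / 9.8 = 10.27 mm
Layer 780–560 hPa: Δp = 220 hPa = 22000 Pa, q̄ = 0.0037 kg/kg → 0.0037 × 22000 / 9.8 = 8.31 mm
Layer 560–450 hPa: Δp = 110 hPa = 11000 Pa, q̄ = 0.00269 kg/kg → 0.00269 × 11000 / 9.8 = 3.02 mm
Layer 450–350 hPa: Δp = 100 hPa = 10000 Pa, q̄ = 0.00157 kg/kg → 0.00157 × 10000 / 9.8 = 1.60 mm
PW = 14.90 + 10.27 + 8.31 + 3.02 + 1.60 = 38.10 ≈ 38.1 mm.

PW ≈ 38.1 mm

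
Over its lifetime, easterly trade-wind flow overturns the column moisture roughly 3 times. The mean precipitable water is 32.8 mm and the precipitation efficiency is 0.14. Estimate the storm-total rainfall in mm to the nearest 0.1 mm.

Each cycle deposits ε × PW = 0.14 × 32.8 = 4.592 mm.
Over 3 cycles: 3 × 4.592 = 13.8 mm.

rainfall ≈ 13.8 mm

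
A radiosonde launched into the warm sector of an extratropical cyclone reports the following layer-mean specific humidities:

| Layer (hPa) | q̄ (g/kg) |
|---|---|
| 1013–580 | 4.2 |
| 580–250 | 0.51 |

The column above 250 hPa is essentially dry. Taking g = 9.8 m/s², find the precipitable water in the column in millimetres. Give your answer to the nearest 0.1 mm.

Precipitable water is the column-integrated vapour mass per unit area: PW = (1/g) Σ q̄ Δp, with q in kg/kg and Δp in Pa (1 kg/m² of water = 1 mm).
Layer 1013–580 hPa: Δp = 433 hPa = 43300 Pa, q̄ = 0.0042 kg/kg → 0.0042 × 43300 / 9.8 = 18.56 mm
Layer 580–250 hPa: Δp = 330 hPa = 33000 Pa, q̄ = 0.00051 kg/kg → 0.00051 × 33000 / 9.8 = 1.72 mm
PW = 18.56 + 1.72 = 20.28 ≈ 20.3 mm.

PW ≈ 20.3 mm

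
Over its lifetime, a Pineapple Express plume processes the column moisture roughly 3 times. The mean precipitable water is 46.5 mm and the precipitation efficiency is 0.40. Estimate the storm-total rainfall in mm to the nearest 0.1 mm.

rainfall ≈ 55.8 mm

Each cycle deposits ε × PW = 0.40 × 46.5 = 18.6 mm.
Over 3 cycles: 3 × 18.6 = 55.8 mm.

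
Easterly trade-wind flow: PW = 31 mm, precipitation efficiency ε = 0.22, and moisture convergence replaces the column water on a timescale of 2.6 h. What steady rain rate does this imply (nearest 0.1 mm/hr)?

Each overturning extracts ε × PW = 0.22 × 31 = 6.82 mm.
Rate = ε·PW / τ = 6.82 / 2.6 h = 2.6 mm/hr.

R ≈ 2.6 mm/hr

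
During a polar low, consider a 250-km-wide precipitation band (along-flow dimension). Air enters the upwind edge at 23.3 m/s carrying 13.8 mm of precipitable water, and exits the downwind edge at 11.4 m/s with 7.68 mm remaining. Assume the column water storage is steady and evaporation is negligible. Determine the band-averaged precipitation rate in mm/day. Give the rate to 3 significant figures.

Column moisture flux per unit crosswind length is F = V × PW.
Inflow: F_in = 23.3 × 13.8 = 321.54 mm·m/s
Outflow: F_out = 11.4 × 7.68 = 87.552 mm·m/s
Steady-state rate R = (F_in − F_out)/L = (321.54 − 87.552) / 250000 m = 9.360e-04 mm/s.
R = 9.360e-04 × 3600 × 24 = 80.9 mm/day.

R ≈ 80.9 mm/day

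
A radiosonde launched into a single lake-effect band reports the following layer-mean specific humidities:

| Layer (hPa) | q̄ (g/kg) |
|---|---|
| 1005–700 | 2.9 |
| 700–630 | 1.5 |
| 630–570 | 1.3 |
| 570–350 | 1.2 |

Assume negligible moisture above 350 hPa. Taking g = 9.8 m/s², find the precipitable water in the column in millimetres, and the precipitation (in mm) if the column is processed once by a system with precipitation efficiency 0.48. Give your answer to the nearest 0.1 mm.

Precipitable water is the column-integrated vapour mass per unit area: PW = (1/g) Σ q̄ Δp, with q in kg/kg and Δp in Pa (1 kg/m² of water = 1 mm).
Layer 1005–700 hPa: Δp = 305 hPa = 30500 Pa, q̄ = 0.0029 kg/kg → 0.0029 × 30500 / 9.8 = 9.03 mm
Layer 700–630 hPa: Δp = 70 hPa = 7000 Pa, q̄ = 0.0015 kg/kg → 0.0015 × 7000 / 9.8 = 1.07 mm
Layer 630–570 hPa: Δp = 60 hPa = 6000 Pa, q̄ = 0.0013 kg/kg → 0.0013 × 6000 / 9.8 = 0.80 mm
Layer 570–350 hPa: Δp = 220 hPa = 22000 Pa, q̄ = 0.0012 kg/kg → 0.0012 × 22000 / 9.8 = 2.69 mm
PW = 9.03 + 1.07 + 0.80 + 2.69 = 13.59 ≈ 13.6 mm.
Precipitation = ε × PW = 0.48 × 13.6 = 6.5 mm.

PW ≈ 13.6 mm; precipitation ≈ 6.5 mm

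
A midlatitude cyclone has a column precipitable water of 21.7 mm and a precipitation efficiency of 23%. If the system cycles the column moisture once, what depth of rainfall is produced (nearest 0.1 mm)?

rainfall ≈ 5.0 mm

Rainfall = ε × PW = 0.23 × 21.7 = 5.0 mm.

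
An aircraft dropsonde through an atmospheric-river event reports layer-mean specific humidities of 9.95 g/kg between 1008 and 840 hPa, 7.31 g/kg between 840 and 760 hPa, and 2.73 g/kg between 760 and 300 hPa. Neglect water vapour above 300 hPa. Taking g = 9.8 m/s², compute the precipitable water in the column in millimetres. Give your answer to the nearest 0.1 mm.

Precipitable water is the column-integrated vapour mass per unit area: PW = (1/g) Σ q̄ Δp, with q in kg/kg and Δp in Pa (1 kg/m² of water = 1 mm).
Layer 1008–840 hPa: Δp = 168 hPa = 16800 Pa, q̄ = 0.00995 kg/kg → 0.00995 × 16800 / 9.8 = 17.06 mm
Layer 840–760 hPa: Δp = 80 hPa = 8000 Pa, q̄ = 0.00731 kg/kg → 0.00731 × 8000 / 9.8 = 5.97 mm
Layer 760–300 hPa: Δp = 460 hPa = 46000 Pa, q̄ = 0.00273 kg/kg → 0.00273 × 46000 / 9.8 = 12.81 mm
PW = 17.06 + 5.97 + 12.81 = 35.84 ≈ 35.8 mm.

PW ≈ 35.8 mm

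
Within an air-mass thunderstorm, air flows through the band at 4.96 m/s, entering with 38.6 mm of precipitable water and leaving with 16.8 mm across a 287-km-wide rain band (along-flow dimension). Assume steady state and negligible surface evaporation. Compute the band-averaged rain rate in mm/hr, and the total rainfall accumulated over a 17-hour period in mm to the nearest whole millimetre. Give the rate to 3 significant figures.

R ≈ 1.36 mm/hr; total ≈ 23 mm

Column moisture flux per unit crosswind length is F = V × PW.
Inflow: F_in = 4.96 × 38.6 = 191.456 mm·m/s
Outflow: F_out = 4.96 × 16.8 = 83.328 mm·m/s
Steady-state rate R = (F_in − F_out)/L = (191.456 − 83.328) / 287000 m = 3.768e-04 mm/s.
R = 3.768e-04 × 3600 = 1.36 mm/hr.
Over 17 h: total = 1.36 × 17 = 23.12 ≈ 23 mm.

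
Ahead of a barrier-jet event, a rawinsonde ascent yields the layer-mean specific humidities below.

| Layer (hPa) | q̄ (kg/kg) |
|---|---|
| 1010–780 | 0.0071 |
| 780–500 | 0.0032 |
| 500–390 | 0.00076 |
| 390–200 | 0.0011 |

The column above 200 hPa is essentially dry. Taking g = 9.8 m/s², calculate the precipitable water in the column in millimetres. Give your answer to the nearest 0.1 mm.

PW ≈ 28.8 mm

Precipitable water is the column-integrated vapour mass per unit area: PW = (1/g) Σ q̄ Δp, with q in kg/kg and Δp in Pa (1 kg/m² of water = 1 mm).
Layer 1010–780 hPa: Δp = 230 hPa = 23000 Pa, q̄ = 0.0071 kg/kg → 0.0071 × 23000 / 9.8 = 16.66 mm
Layer 780–500 hPa: Δp = 280 hPa = 28000 Pa, q̄ = 0.0032 kg/kg → 0.0032 × 28000 / 9.8 = 9.14 mm
Layer 500–390 hPa: Δp = 110 hPa = 11000 Pa, q̄ = 0.00076 kg/kg → 0.00076 × 11000 / 9.8 = 0.85 mm
Layer 390–200 hPa: Δp = 190 hPa = 19000 Pa, q̄ = 0.0011 kg/kg → 0.0011 × 19000 / 9.8 = 2.13 mm
PW = 16.66 + 9.14 + 0.85 + 2.13 = 28.78 ≈ 28.8 mm.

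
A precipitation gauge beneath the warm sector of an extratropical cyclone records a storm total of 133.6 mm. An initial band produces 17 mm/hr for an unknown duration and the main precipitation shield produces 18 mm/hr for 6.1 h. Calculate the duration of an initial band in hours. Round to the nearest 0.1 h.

Known phases: 18 × 6.1 = 109.8 mm.
Remaining depth = 133.6 − 109.8 = 23.8 mm.
Duration = 23.8 / 17 = 1.4 h.

duration ≈ 1.4 h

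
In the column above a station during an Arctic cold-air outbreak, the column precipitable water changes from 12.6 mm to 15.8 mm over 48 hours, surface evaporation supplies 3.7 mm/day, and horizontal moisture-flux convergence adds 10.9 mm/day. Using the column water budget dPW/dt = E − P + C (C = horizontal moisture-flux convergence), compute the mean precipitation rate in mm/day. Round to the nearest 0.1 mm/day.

P ≈ 13.0 mm/day

dPW/dt = (15.8 − 12.6) mm / (48/24 day) = +1.600 mm/day.
P = E + C − dPW/dt = 3.7 + (10.9) − (+1.600) = 13.0 mm/day.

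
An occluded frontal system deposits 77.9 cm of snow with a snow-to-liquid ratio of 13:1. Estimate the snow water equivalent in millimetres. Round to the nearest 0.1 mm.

SWE ≈ 59.9 mm

SWE = snow depth / ratio = 77.9 cm / 13 = 5.992 cm = 59.9 mm.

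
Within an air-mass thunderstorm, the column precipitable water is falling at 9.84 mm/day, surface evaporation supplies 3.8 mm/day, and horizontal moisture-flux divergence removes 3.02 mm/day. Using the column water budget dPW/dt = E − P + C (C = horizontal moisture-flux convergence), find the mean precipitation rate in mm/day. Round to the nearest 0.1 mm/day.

P ≈ 10.6 mm/day

dPW/dt = -9.84 mm/day.
P = E + C − dPW/dt = 3.8 + (-3.02) − (-9.84) = 10.6 mm/day.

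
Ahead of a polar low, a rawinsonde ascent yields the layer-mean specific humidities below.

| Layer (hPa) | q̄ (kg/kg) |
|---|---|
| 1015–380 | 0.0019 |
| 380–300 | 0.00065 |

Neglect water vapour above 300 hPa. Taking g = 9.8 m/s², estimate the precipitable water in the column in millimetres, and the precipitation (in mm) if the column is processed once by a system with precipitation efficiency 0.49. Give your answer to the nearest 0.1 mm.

PW ≈ 12.8 mm; precipitation ≈ 6.3 mm

Precipitable water is the column-integrated vapour mass per unit area: PW = (1/g) Σ q̄ Δp, with q in kg/kg and Δp in Pa (1 kg/m² of water = 1 mm).
Layer 1015–380 hPa: Δp = 635 hPa = 63500 Pa, q̄ = 0.0019 kg/kg → 0.0019 × 63500 / 9.8 = 12.31 mm
Layer 380–300 hPa: Δp = 80 hPa = 8000 Pa, q̄ = 0.00065 kg/kg → 0.00065 × 8000 / 9.8 = 0.53 mm
PW = 12.31 + 0.53 = 12.84 ≈ 12.8 mm.
Precipitation = ε × PW = 0.49 × 12.8 = 6.3 mm.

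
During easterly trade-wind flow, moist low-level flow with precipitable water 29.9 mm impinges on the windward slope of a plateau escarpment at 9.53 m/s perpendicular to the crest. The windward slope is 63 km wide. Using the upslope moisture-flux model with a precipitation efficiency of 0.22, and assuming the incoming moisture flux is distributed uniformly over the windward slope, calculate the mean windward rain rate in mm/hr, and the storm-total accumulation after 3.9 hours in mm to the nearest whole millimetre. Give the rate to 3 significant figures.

R ≈ 3.58 mm/hr; total ≈ 14 mm

Incoming column moisture flux per unit ridge length: F = V × PW = 9.53 × 29.9 = 284.947 mm·m/s.
Spread over the 63 km slope with efficiency ε = 0.22: R = ε·F/W = 0.22 × 284.947 / 63000 m = 9.951e-04 mm/s.
R = 9.951e-04 × 3600 = 3.58 mm/hr.
Over 3.9 h: total = 3.58 × 3.9 = 13.962 ≈ 14 mm.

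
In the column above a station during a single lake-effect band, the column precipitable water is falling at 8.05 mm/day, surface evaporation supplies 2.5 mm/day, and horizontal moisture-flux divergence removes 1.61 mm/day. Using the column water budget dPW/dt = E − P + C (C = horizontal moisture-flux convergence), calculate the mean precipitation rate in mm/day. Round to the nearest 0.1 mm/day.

P ≈ 8.9 mm/day

dPW/dt = -8.05 mm/day.
P = E + C − dPW/dt = 2.5 + (-1.61) − (-8.05) = 8.9 mm/day.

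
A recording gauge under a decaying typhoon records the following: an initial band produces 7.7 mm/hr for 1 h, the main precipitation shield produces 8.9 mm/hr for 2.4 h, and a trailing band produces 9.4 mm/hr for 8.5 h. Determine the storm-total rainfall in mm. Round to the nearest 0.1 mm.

Total = Σ Rᵢ Δtᵢ = 7.7 × 1 + 8.9 × 2.4 + 9.4 × 8.5
      = 7.7 + 21.36 + 79.9 = 109.0 mm.

total ≈ 109.0 mm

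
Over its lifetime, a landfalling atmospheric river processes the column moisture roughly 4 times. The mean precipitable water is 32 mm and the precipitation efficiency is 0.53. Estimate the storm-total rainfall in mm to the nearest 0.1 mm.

rainfall ≈ 67.8 mm

Each cycle deposits ε × PW = 0.53 × 32 = 16.96 mm.
Over 4 cycles: 4 × 16.96 = 67.8 mm.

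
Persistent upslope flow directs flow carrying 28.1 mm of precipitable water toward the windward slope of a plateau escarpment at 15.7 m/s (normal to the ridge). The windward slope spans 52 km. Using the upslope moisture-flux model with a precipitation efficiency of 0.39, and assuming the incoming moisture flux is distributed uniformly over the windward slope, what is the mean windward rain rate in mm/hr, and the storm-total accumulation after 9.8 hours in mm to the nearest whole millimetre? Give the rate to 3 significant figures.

Incoming column moisture flux per unit ridge length: F = V × PW = 15.7 × 28.1 = 441.17 mm·m/s.
Spread over the 52 km slope with efficiency ε = 0.39: R = ε·F/W = 0.39 × 441.17 / 52000 m = 3.309e-03 mm/s.
R = 3.309e-03 × 3600 = 11.9 mm/hr.
Over 9.8 h: total = 11.9 × 9.8 = 116.62 ≈ 117 mm.

R ≈ 11.9 mm/hr; total ≈ 117 mm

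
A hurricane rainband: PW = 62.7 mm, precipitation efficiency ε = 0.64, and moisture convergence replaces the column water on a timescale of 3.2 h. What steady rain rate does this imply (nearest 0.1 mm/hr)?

Each overturning extracts ε × PW = 0.64 × 62.7 = 40.128 mm.
Rate = ε·PW / τ = 40.128 / 3.2 h = 12.5 mm/hr.

R ≈ 12.5 mm/hr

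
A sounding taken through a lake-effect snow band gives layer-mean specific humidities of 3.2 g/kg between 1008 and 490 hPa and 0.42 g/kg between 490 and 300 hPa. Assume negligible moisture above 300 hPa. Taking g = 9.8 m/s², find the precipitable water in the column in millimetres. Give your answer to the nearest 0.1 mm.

PW ≈ 17.7 mm

Precipitable water is the column-integrated vapour mass per unit area: PW = (1/g) Σ q̄ Δp, with q in kg/kg and Δp in Pa (1 kg/m² of water = 1 mm).
Layer 1008–490 hPa: Δp = 518 hPa = 51800 Pa, q̄ = 0.0032 kg/kg → 0.0032 × 51800 / 9.8 = 16.91 mm
Layer 490–300 hPa: Δp = 190 hPa = 19000 Pa, q̄ = 0.00042 kg/kg → 0.00042 × 19000 / 9.8 = 0.81 mm
PW = 16.91 + 0.81 = 17.72 ≈ 17.7 mm.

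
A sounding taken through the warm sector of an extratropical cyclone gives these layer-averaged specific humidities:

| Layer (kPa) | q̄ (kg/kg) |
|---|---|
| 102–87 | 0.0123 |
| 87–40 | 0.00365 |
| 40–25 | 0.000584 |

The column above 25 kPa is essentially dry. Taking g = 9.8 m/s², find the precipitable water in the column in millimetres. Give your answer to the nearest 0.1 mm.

PW ≈ 37.2 mm

Precipitable water is the column-integrated vapour mass per unit area: PW = (1/g) Σ q̄ Δp, with q in kg/kg and Δp in Pa (1 kg/m² of water = 1 mm).
Layer 102–87 kPa: Δp = 150 hPa = 15000 Pa, q̄ = 0.0123 kg/kg → 0.0123 × 15000 / 9.8 = 18.83 mm
Layer 87–40 kPa: Δp = 470 hPa = 47000 Pa, q̄ = 0.00365 kg/kg → 0.00365 × 47000 / 9.8 = 17.51 mm
Layer 40–25 kPa: Δp = 150 hPa = 15000 Pa, q̄ = 0.000584 kg/kg → 0.000584 × 15000 / 9.8 = 0.89 mm
PW = 18.83 + 17.51 + 0.89 = 37.23 ≈ 37.2 mm.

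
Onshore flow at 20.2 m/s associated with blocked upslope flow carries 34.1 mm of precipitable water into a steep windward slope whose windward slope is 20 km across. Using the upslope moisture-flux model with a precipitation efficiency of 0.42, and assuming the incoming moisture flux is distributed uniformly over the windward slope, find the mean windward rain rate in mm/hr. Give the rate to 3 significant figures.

Incoming column moisture flux per unit ridge length: F = V × PW = 20.2 × 34.1 = 688.82 mm·m/s.
Spread over the 20 km slope with efficiency ε = 0.42: R = ε·F/W = 0.42 × 688.82 / 20000 m = 1.447e-02 mm/s.
R = 1.447e-02 × 3600 = 52.1 mm/hr.

R ≈ 52.1 mm/hr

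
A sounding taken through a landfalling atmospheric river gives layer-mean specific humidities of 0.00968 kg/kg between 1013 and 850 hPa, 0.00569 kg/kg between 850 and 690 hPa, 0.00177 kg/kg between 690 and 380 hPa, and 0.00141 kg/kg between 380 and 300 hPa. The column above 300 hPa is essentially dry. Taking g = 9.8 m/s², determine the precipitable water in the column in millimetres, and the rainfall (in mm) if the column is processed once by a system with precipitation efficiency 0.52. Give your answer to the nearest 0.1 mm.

Precipitable water is the column-integrated vapour mass per unit area: PW = (1/g) Σ q̄ Δp, with q in kg/kg and Δp in Pa (1 kg/m² of water = 1 mm).
Layer 1013–850 hPa: Δp = 163 hPa = 16300 Pa, q̄ = 0.00968 kg/kg → 0.00968 × 16300 / 9.8 = 16.10 mm
Layer 850–690 hPa: Δp = 160 hPa = 16000 Pa, q̄ = 0.00569 kg/kg → 0.00569 × 16000 / 9.8 = 9.29 mm
Layer 690–380 hPa: Δp = 310 hPa = 31000 Pa, q̄ = 0.00177 kg/kg → 0.00177 × 31000 / 9.8 = 5.60 mm
Layer 380–300 hPa: Δp = 80 hPa = 8000 Pa, q̄ = 0.00141 kg/kg → 0.00141 × 8000 / 9.8 = 1.15 mm
PW = 16.10 + 9.29 + 5.60 + 1.15 = 32.14 ≈ 32.1 mm.
Rainfall = ε × PW = 0.52 × 32.1 = 16.7 mm.

PW ≈ 32.1 mm; rainfall ≈ 16.7 mm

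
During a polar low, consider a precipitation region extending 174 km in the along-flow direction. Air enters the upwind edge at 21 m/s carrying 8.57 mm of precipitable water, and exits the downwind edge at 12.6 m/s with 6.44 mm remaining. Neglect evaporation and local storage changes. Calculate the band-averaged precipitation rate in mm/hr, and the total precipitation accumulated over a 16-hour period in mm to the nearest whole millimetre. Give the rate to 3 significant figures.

R ≈ 2.04 mm/hr; total ≈ 33 mm

Column moisture flux per unit crosswind length is F = V × PW.
Inflow: F_in = 21 × 8.57 = 179.97 mm·m/s
Outflow: F_out = 12.6 × 6.44 = 81.144 mm·m/s
Steady-state rate R = (F_in − F_out)/L = (179.97 − 81.144) / 174000 m = 5.680e-04 mm/s.
R = 5.680e-04 × 3600 = 2.04 mm/hr.
Over 16 h: total = 2.04 × 16 = 32.64 ≈ 33 mm.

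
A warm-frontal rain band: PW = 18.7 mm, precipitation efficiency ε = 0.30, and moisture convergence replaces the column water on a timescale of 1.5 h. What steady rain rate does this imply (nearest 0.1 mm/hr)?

R ≈ 3.7 mm/hr

Each overturning extracts ε × PW = 0.30 × 18.7 = 5.61 mm.
Rate = ε·PW / τ = 5.61 / 1.5 h = 3.7 mm/hr.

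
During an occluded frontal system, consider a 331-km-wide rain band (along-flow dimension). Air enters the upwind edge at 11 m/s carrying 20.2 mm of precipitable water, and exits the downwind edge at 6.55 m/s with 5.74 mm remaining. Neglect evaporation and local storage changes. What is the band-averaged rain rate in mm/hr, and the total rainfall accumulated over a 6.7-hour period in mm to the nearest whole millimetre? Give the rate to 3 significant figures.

Column moisture flux per unit crosswind length is F = V × PW.
Inflow: F_in = 11 × 20.2 = 222.2 mm·m/s
Outflow: F_out = 6.55 × 5.74 = 37.597 mm·m/s
Steady-state rate R = (F_in − F_out)/L = (222.2 − 37.597) / 331000 m = 5.577e-04 mm/s.
R = 5.577e-04 × 3600 = 2.01 mm/hr.
Over 6.7 h: total = 2.01 × 6.7 = 13.467 ≈ 13 mm.

R ≈ 2.01 mm/hr; total ≈ 13 mm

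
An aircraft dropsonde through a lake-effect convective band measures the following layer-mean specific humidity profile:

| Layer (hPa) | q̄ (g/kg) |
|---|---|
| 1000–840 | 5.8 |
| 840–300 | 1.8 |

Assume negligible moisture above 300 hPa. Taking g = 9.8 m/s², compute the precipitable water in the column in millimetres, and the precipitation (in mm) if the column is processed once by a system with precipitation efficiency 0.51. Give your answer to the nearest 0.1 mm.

Precipitable water is the column-integrated vapour mass per unit area: PW = (1/g) Σ q̄ Δp, with q in kg/kg and Δp in Pa (1 kg/m² of water = 1 mm).
Layer 1000–840 hPa: Δp = 160 hPa = 16000 Pa, q̄ = 0.0058 kg/kg → 0.0058 × 16000 / 9.8 = 9.47 mm
Layer 840–300 hPa: Δp = 540 hPa = 54000 Pa, q̄ = 0.0018 kg/kg → 0.0018 × 54000 / 9.8 = 9.92 mm
PW = 9.47 + 9.92 = 19.39 ≈ 19.4 mm.
Precipitation = ε × PW = 0.51 × 19.4 = 9.9 mm.

PW ≈ 19.4 mm; precipitation ≈ 9.9 mm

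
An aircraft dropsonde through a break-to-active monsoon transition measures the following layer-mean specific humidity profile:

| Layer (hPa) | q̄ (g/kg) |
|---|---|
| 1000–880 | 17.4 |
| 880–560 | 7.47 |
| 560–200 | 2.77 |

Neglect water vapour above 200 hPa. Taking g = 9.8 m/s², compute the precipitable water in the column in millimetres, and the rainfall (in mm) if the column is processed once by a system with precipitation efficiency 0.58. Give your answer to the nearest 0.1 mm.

PW ≈ 55.9 mm; rainfall ≈ 32.4 mm

Precipitable water is the column-integrated vapour mass per unit area: PW = (1/g) Σ q̄ Δp, with q in kg/kg and Δp in Pa (1 kg/m² of water = 1 mm).
Layer 1000–880 hPa: Δp = 120 hPa = 12000 Pa, q̄ = 0.0174 kg/kg → 0.0174 × 12000 / 9.8 = 21.31 mm
Layer 880–560 hPa: Δp = 320 hPa = 32000 Pa, q̄ = 0.00747 kg/kg → 0.00747 × 32000 / 9.8 = 24.39 mm
Layer 560–200 hPa: Δp = 360 hPa = 36000 Pa, q̄ = 0.00277 kg/kg → 0.00277 × 36000 / 9.8 = 10.18 mm
PW = 21.31 + 24.39 + 10.18 = 55.88 ≈ 55.9 mm.
Rainfall = ε × PW = 0.58 × 55.9 = 32.4 mm.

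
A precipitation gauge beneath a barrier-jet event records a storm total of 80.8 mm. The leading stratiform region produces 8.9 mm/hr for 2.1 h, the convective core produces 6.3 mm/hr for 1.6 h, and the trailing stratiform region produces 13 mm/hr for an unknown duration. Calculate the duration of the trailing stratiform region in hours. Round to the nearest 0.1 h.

Known phases: 8.9 × 2.1 + 6.3 × 1.6 = 18.69 + 10.08 = 28.77 mm.
Remaining depth = 80.8 − 28.77 = 52.03 mm.
Duration = 52.03 / 13 = 4.0 h.

duration ≈ 4.0 h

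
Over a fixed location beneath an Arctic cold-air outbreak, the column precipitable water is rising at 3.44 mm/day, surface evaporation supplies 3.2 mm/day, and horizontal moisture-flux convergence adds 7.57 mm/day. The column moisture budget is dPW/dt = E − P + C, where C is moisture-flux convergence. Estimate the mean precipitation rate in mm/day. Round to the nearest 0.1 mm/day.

P ≈ 7.3 mm/day

dPW/dt = +3.44 mm/day.
P = E + C − dPW/dt = 3.2 + (7.57) − (+3.44) = 7.3 mm/day.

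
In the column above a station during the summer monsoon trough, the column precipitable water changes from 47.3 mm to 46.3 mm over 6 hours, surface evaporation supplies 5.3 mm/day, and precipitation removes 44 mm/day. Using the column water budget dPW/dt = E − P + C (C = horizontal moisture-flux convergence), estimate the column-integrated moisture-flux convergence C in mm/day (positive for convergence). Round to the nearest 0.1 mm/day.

C ≈ 34.7 mm/day

dPW/dt = (46.3 − 47.3) mm / (6/24 day) = -4.000 mm/day.
C = dPW/dt − E + P = (-4.000) − 5.3 + 44 = 34.7 mm/day.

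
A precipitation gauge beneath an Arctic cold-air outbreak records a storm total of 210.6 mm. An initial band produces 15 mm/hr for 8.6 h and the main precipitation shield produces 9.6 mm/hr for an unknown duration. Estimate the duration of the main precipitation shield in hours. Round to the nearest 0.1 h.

Known phases: 15 × 8.6 = 129 mm.
Remaining depth = 210.6 − 129 = 81.6 mm.
Duration = 81.6 / 9.6 = 8.5 h.

duration ≈ 8.5 h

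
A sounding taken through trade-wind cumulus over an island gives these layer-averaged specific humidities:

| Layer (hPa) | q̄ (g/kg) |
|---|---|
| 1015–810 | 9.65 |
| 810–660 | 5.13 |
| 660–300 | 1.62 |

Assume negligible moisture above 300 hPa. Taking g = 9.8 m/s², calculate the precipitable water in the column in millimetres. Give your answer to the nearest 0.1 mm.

Precipitable water is the column-integrated vapour mass per unit area: PW = (1/g) Σ q̄ Δp, with q in kg/kg and Δp in Pa (1 kg/m² of water = 1 mm).
Layer 1015–810 hPa: Δp = 205 hPa = 20500 Pa, q̄ = 0.00965 kg/kg → 0.00965 × 20500 / 9.8 = 20.19 mm
Layer 810–660 hPa: Δp = 150 hPa = 15000 Pa, q̄ = 0.00513 kg/kg → 0.00513 × 15000 / 9.8 = 7.85 mm
Layer 660–300 hPa: Δp = 360 hPa = 36000 Pa, q̄ = 0.00162 kg/kg → 0.00162 × 36000 / 9.8 = 5.95 mm
PW = 20.19 + 7.85 + 5.95 = 33.99 ≈ 34.0 mm.

PW ≈ 34.0 mm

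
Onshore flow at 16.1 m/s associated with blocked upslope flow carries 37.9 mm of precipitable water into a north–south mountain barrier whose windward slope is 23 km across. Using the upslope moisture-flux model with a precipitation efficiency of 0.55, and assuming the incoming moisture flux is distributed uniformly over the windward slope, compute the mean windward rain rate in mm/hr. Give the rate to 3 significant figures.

Incoming column moisture flux per unit ridge length: F = V × PW = 16.1 × 37.9 = 610.19 mm·m/s.
Spread over the 23 km slope with efficiency ε = 0.55: R = ε·F/W = 0.55 × 610.19 / 23000 m = 1.459e-02 mm/s.
R = 1.459e-02 × 3600 = 52.5 mm/hr.

R ≈ 52.5 mm/hr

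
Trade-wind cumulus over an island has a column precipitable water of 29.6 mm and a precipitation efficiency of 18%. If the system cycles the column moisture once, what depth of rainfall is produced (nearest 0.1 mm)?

rainfall ≈ 5.3 mm

Rainfall = ε × PW = 0.18 × 29.6 = 5.3 mm.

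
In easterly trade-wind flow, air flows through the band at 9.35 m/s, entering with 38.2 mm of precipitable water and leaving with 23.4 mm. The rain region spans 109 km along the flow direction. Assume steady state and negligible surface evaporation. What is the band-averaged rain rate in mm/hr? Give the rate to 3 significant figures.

Column moisture flux per unit crosswind length is F = V × PW.
Inflow: F_in = 9.35 × 38.2 = 357.17 mm·m/s
Outflow: F_out = 9.35 × 23.4 = 218.79 mm·m/s
Steady-state rate R = (F_in − F_out)/L = (357.17 − 218.79) / 109000 m = 1.270e-03 mm/s.
R = 1.270e-03 × 3600 = 4.57 mm/hr.

R ≈ 4.57 mm/hr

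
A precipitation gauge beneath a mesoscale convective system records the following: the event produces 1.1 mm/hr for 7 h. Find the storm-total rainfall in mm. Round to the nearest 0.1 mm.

total ≈ 7.7 mm

Total = Σ Rᵢ Δtᵢ = 1.1 × 7
      = 7.7 = 7.7 mm.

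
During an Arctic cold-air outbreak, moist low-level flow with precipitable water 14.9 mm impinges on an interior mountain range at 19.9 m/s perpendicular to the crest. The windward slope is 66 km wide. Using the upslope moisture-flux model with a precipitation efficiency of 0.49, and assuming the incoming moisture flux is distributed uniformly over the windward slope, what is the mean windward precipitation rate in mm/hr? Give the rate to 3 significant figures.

Incoming column moisture flux per unit ridge length: F = V × PW = 19.9 × 14.9 = 296.51 mm·m/s.
Spread over the 66 km slope with efficiency ε = 0.49: R = ε·F/W = 0.49 × 296.51 / 66000 m = 2.201e-03 mm/s.
R = 2.201e-03 × 3600 = 7.92 mm/hr.

R ≈ 7.92 mm/hr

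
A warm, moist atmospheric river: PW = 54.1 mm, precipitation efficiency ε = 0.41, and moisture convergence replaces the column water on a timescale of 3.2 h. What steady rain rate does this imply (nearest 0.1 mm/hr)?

R ≈ 6.9 mm/hr

Each overturning extracts ε × PW = 0.41 × 54.1 = 22.181 mm.
Rate = ε·PW / τ = 22.181 / 3.2 h = 6.9 mm/hr.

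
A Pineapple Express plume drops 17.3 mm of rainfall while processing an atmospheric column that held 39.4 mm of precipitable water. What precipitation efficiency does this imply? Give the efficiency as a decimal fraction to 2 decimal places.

ε ≈ 0.44

ε = rainfall / PW = 17.3 / 39.4 = 0.44.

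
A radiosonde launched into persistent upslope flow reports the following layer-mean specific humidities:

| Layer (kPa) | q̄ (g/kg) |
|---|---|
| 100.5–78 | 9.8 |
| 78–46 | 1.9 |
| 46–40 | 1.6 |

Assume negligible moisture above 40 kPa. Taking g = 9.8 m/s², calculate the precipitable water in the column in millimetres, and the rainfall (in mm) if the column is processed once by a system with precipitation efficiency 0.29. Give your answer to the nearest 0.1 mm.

PW ≈ 29.7 mm; rainfall ≈ 8.6 mm

Precipitable water is the column-integrated vapour mass per unit area: PW = (1/g) Σ q̄ Δp, with q in kg/kg and Δp in Pa (1 kg/m² of water = 1 mm).
Layer 100.5–78 kPa: Δp = 225 hPa = 22500 Pa, q̄ = 0.0098 kg/kg → 0.0098 × 22500 / 9.8 = 22.50 mm
Layer 78–46 kPa: Δp = 320 hPa = 32000 Pa, q̄ = 0.0019 kg/kg → 0.0019 × 32000 / 9.8 = 6.20 mm
Layer 46–40 kPa: Δp = 60 hPa = 6000 Pa, q̄ = 0.0016 kg/kg → 0.0016 × 6000 / 9.8 = 0.98 mm
PW = 22.50 + 6.20 + 0.98 = 29.68 ≈ 29.7 mm.
Rainfall = ε × PW = 0.29 × 29.7 = 8.6 mm.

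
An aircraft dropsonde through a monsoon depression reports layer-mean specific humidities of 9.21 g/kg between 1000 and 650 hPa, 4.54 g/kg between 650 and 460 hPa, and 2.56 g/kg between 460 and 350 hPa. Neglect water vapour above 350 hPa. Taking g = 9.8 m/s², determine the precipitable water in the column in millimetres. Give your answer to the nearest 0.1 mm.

PW ≈ 44.6 mm

Precipitable water is the column-integrated vapour mass per unit area: PW = (1/g) Σ q̄ Δp, with q in kg/kg and Δp in Pa (1 kg/m² of water = 1 mm).
Layer 1000–650 hPa: Δp = 350 hPa = 35000 Pa, q̄ = 0.00921 kg/kg → 0.00921 × 35000 / 9.8 = 32.89 mm
Layer 650–460 hPa: Δp = 190 hPa = 19000 Pa, q̄ = 0.00454 kg/kg → 0.00454 × 19000 / 9.8 = 8.80 mm
Layer 460–350 hPa: Δp = 110 hPa = 11000 Pa, q̄ = 0.00256 kg/kg → 0.00256 × 11000 / 9.8 = 2.87 mm
PW = 32.89 + 8.80 + 2.87 = 44.56 ≈ 44.6 mm.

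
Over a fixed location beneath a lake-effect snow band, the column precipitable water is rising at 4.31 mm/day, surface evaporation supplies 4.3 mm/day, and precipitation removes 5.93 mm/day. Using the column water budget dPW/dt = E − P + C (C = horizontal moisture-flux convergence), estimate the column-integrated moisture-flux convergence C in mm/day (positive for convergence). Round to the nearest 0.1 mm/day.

dPW/dt = +4.31 mm/day.
C = dPW/dt − E + P = (+4.31) − 4.3 + 5.93 = 5.9 mm/day.

C ≈ 5.9 mm/day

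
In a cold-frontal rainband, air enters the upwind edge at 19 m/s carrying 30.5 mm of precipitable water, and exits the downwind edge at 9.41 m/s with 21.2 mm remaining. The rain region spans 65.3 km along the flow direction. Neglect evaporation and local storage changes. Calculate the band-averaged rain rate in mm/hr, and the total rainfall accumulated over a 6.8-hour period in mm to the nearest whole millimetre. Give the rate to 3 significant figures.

R ≈ 20.9 mm/hr; total ≈ 142 mm

Column moisture flux per unit crosswind length is F = V × PW.
Inflow: F_in = 19 × 30.5 = 579.5 mm·m/s
Outflow: F_out = 9.41 × 21.2 = 199.492 mm·m/s
Steady-state rate R = (F_in − F_out)/L = (579.5 − 199.492) / 65300 m = 5.819e-03 mm/s.
R = 5.819e-03 × 3600 = 20.9 mm/hr.
Over 6.8 h: total = 20.9 × 6.8 = 142.12 ≈ 142 mm.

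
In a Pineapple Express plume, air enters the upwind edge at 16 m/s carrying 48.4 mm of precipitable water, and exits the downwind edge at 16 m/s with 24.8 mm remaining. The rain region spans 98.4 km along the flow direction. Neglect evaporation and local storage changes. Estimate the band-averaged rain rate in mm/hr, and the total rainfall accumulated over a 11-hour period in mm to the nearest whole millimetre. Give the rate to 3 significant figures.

Column moisture flux per unit crosswind length is F = V × PW.
Inflow: F_in = 16 × 48.4 = 774.4 mm·m/s
Outflow: F_out = 16 × 24.8 = 396.8 mm·m/s
Steady-state rate R = (F_in − F_out)/L = (774.4 − 396.8) / 98400 m = 3.837e-03 mm/s.
R = 3.837e-03 × 3600 = 13.8 mm/hr.
Over 11 h: total = 13.8 × 11 = 151.8 ≈ 152 mm.

R ≈ 13.8 mm/hr; total ≈ 152 mm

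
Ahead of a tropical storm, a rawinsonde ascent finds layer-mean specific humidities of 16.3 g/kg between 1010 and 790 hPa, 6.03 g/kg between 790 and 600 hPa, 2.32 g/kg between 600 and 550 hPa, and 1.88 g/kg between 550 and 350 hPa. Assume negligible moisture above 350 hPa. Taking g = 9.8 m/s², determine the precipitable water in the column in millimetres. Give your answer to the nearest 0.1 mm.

PW ≈ 53.3 mm

Precipitable water is the column-integrated vapour mass per unit area: PW = (1/g) Σ q̄ Δp, with q in kg/kg and Δp in Pa (1 kg/m² of water = 1 mm).
Layer 1010–790 hPa: Δp = 220 hPa = 22000 Pa, q̄ = 0.0163 kg/kg → 0.0163 × 22000 / 9.8 = 36.59 mm
Layer 790–600 hPa: Δp = 190 hPa = 19000 Pa, q̄ = 0.00603 kg/kg → 0.00603 × 19000 / 9.8 = 11.69 mm
Layer 600–550 hPa: Δp = 50 hPa = 5000 Pa, q̄ = 0.00232 kg/kg → 0.00232 × 5000 / 9.8 = 1.18 mm
Layer 550–350 hPa: Δp = 200 hPa = 20000 Pa, q̄ = 0.00188 kg/kg → 0.00188 × 20000 / 9.8 = 3.84 mm
PW = 36.59 + 11.69 + 1.18 + 3.84 = 53.30 ≈ 53.3 mm.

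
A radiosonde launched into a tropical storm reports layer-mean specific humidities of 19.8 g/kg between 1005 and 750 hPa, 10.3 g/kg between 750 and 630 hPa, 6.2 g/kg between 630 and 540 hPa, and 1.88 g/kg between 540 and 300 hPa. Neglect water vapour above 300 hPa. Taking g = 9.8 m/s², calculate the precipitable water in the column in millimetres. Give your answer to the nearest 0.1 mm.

Precipitable water is the column-integrated vapour mass per unit area: PW = (1/g) Σ q̄ Δp, with q in kg/kg and Δp in Pa (1 kg/m² of water = 1 mm).
Layer 1005–750 hPa: Δp = 255 hPa = 25500 Pa, q̄ = 0.0198 kg/kg → 0.0198 × 25500 / 9.8 = 51.52 mm
Layer 750–630 hPa: Δp = 120 hPa = 12000 Pa, q̄ = 0.0103 kg/kg → 0.0103 × 12000 / 9.8 = 12.61 mm
Layer 630–540 hPa: Δp = 90 hPa = 9000 Pa, q̄ = 0.0062 kg/kg → 0.0062 × 9000 / 9.8 = 5.69 mm
Layer 540–300 hPa: Δp = 240 hPa = 24000 Pa, q̄ = 0.00188 kg/kg → 0.00188 × 24000 / 9.8 = 4.60 mm
PW = 51.52 + 12.61 + 5.69 + 4.60 = 74.42 ≈ 74.4 mm.

PW ≈ 74.4 mm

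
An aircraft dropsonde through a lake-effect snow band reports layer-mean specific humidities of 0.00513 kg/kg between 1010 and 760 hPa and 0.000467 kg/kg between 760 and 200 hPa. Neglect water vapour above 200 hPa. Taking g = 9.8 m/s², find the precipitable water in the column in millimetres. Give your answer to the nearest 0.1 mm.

PW ≈ 15.8 mm

Precipitable water is the column-integrated vapour mass per unit area: PW = (1/g) Σ q̄ Δp, with q in kg/kg and Δp in Pa (1 kg/m² of water = 1 mm).
Layer 1010–760 hPa: Δp = 250 hPa = 25000 Pa, q̄ = 0.00513 kg/kg → 0.00513 × 25000 / 9.8 = 13.09 mm
Layer 760–200 hPa: Δp = 560 hPa = 56000 Pa, q̄ = 0.000467 kg/kg → 0.000467 × 56000 / 9.8 = 2.67 mm
PW = 13.09 + 2.67 = 15.76 ≈ 15.8 mm.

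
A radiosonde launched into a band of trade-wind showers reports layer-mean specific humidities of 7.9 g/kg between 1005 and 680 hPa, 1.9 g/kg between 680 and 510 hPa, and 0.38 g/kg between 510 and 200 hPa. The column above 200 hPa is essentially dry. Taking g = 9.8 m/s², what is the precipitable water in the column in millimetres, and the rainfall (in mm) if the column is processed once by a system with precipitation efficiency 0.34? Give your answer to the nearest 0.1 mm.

PW ≈ 30.7 mm; rainfall ≈ 10.4 mm

Precipitable water is the column-integrated vapour mass per unit area: PW = (1/g) Σ q̄ Δp, with q in kg/kg and Δp in Pa (1 kg/m² of water = 1 mm).
Layer 1005–680 hPa: Δp = 325 hPa = 32500 Pa, q̄ = 0.0079 kg/kg → 0.0079 × 32500 / 9.8 = 26.20 mm
Layer 680–510 hPa: Δp = 170 hPa = 17000 Pa, q̄ = 0.0019 kg/kg → 0.0019 × 17000 / 9.8 = 3.30 mm
Layer 510–200 hPa: Δp = 310 hPa = 31000 Pa, q̄ = 0.00038 kg/kg → 0.00038 × 31000 / 9.8 = 1.20 mm
PW = 26.20 + 3.30 + 1.20 = 30.70 ≈ 30.7 mm.
Rainfall = ε × PW = 0.34 × 30.7 = 10.4 mm.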